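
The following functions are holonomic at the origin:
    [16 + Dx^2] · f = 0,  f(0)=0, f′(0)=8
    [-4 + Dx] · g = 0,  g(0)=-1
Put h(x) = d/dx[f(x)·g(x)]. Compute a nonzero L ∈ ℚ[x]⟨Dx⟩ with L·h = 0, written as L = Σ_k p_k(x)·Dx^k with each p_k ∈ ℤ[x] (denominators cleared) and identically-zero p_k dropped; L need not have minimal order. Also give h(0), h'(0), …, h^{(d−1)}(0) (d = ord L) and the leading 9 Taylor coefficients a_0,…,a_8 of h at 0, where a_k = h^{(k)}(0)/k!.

f: a_k = 0, 8, 0, -64/3, 0, 256/15, 0, -2048/315, 0, …
g: a_k = -1, -4, -8, -32/3, -32/3, -128/15, -256/45, -1024/315, -512/315, …
Product ⇒ symmetric product L₀, ord ≤ 2.
Derive L from L₀ (diff closure).
L = 32 - 8·Dx + Dx^2  (order 2).
h: a_k = -8, -64, -128, 0, 1024/3, 8192/15, 16384/45, 0, -65536/315, …
ICs: h(0) = -8, h′(0) = -64.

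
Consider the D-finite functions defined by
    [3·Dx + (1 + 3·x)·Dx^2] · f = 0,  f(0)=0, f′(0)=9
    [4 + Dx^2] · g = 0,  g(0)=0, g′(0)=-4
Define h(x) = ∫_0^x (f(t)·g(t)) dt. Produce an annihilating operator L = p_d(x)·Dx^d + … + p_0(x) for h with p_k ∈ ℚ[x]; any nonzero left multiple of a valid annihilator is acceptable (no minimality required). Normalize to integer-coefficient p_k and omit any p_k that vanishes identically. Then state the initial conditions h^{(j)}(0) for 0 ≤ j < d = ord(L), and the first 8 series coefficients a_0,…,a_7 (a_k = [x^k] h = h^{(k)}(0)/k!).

f: a_k = 0, 9, -27/2, 27, -243/4, 729/5, -729/2, 6561/7, …
g: a_k = 0, -4, 0, 8/3, 0, -8/15, 0, 16/315, …
h₀=f·g: eliminate ⇒ L₀, order ≤ 2·2.
h=∫h₀ ⇒ L = L₀·Dx.
L = (-1112 - 1248·x + 7344·x^2 + 27648·x^3 + 20736·x^4)·Dx + (-48 + 2160·x + 10368·x^2 + 10368·x^3)·Dx^2 + (-250 + 240·x + 4968·x^2 + 13824·x^3 + 10368·x^4)·Dx^3 + (-12 + 540·x + 2592·x^2 + 2592·x^3)·Dx^4 + (7 + 138·x + 783·x^2 + 1728·x^3 + 1296·x^4)·Dx^5  (order 5).
h: a_k = 0, 0, 0, -12, 27/2, -84/5, 69/2, -516/7, …
ICs: h(0) = 0, h′(0) = 0, h′′(0) = 0, h′′′(0) = -72, h′′′′(0) = 324.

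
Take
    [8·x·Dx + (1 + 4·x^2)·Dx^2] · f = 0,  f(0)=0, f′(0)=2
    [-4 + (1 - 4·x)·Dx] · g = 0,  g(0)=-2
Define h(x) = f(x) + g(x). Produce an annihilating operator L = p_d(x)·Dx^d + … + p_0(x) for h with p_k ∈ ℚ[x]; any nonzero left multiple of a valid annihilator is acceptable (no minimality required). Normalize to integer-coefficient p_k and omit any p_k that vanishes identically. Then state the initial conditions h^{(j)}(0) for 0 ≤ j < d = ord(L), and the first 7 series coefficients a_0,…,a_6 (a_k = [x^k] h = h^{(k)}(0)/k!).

f: a_k = 0, 2, 0, -8/3, 0, 32/5, 0, …
g: a_k = -2, -8, -32, -128, -512, -2048, -8192, …
h₀=f+g: left-lcm gives L₀, ord ≤ 3.
L = (8 - 128·x - 96·x^2)·Dx + (-13 + 8·x - 100·x^2 - 96·x^3)·Dx^2 + (1 - 3·x - 12·x^3 - 16·x^4)·Dx^3  (order 3).
h: a_k = -2, -6, -32, -392/3, -512, -10208/5, -8192, …
ICs: h(0) = -2, h′(0) = -6, h′′(0) = -64.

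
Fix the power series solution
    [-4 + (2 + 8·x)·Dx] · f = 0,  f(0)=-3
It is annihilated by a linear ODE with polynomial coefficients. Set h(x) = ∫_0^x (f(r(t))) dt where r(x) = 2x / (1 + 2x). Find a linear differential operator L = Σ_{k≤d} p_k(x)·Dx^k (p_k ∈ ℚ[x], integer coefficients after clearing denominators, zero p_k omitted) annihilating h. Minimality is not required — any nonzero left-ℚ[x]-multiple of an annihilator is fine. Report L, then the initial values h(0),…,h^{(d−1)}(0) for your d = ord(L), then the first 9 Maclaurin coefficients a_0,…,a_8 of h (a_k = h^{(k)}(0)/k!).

L = -4·Dx + (1 + 12·x + 20·x^2)·Dx^2  (order 2).
h: a_k = 0, -3, -6, 16, -60, 288, -1632, 72192/7, -70176, …
ICs: h(0) = 0, h′(0) = -3.

f: a_k = -3, -6, 6, -12, 30, -84, 252, -792, 2574, …
Change of var in L_f (x↦r) gives L₀.
Integrate: L := L₀·Dx.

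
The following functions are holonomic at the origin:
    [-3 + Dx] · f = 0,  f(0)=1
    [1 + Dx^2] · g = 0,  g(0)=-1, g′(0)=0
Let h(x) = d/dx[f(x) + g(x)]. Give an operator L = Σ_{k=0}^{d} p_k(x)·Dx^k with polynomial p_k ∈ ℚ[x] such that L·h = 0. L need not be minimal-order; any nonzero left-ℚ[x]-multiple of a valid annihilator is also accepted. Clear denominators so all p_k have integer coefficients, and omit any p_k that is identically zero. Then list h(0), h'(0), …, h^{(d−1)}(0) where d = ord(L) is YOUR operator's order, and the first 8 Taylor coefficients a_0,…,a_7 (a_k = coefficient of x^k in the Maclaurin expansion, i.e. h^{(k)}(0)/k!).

f: a_k = 1, 3, 9/2, 9/2, 27/8, 81/40, 81/80, 243/560, …
g: a_k = -1, 0, 1/2, 0, -1/24, 0, 1/720, 0, …
h₀=f+g: left-lcm gives L₀, ord ≤ 3.
h₀' ⇒ L via d/dx closure of L₀.
L = 3 - Dx + 3·Dx^2 - Dx^3  (order 3).
h: a_k = 3, 10, 27/2, 40/3, 81/8, 73/12, 243/80, 82/63, …
ICs: h(0) = 3, h′(0) = 10, h′′(0) = 27.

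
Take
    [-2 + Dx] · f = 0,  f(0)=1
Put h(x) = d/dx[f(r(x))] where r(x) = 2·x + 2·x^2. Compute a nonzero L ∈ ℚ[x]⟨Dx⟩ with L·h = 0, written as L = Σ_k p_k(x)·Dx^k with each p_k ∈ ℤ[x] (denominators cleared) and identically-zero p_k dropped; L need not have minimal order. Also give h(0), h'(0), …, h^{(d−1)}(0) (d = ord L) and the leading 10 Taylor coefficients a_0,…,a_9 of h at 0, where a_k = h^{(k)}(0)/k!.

L = (6 + 16·x + 16·x^2) + (-1 - 2·x)·Dx  (order 1).
h: a_k = 4, 24, 80, 608/3, 416, 11072/15, 52096/45, 11520/7, 675968/315, 7369472/2835, …
ICs: h(0) = 4.

f: a_k = 1, 2, 2, 4/3, 2/3, 4/15, 4/45, 8/315, 2/315, 4/2835, …
Change of var in L_f (x↦r) gives L₀.
h=h₀': d/dx-closure on L₀ ⇒ L.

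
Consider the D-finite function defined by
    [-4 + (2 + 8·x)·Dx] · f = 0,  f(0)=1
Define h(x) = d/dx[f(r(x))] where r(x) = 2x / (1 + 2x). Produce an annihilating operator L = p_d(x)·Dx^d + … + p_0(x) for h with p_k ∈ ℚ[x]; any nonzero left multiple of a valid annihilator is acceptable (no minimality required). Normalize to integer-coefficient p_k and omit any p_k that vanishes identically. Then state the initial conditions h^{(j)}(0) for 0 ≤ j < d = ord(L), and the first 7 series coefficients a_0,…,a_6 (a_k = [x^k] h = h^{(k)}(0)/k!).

L = (-8 - 40·x) + (-1 - 12·x - 20·x^2)·Dx  (order 1).
h: a_k = 4, -32, 240, -1920, 16320, -144384, 1309952, …
ICs: h(0) = 4.

f: a_k = 1, 2, -2, 4, -10, 28, -84, …
f∘r: x↦r, Dx↦Dx/r' in L_f ⇒ L₀.
h₀' ⇒ L via d/dx closure of L₀.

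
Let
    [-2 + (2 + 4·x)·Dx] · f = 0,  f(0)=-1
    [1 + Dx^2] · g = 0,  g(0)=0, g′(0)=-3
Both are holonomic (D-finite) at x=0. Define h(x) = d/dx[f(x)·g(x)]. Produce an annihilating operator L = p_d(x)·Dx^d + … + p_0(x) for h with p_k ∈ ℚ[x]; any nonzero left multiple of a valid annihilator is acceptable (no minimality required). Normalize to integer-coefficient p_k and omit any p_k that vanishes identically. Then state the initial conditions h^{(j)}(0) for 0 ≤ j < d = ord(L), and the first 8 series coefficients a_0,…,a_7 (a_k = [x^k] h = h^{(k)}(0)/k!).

L = (2 + 12·x + 16·x^2 + 8·x^3 + 4·x^4) + (1 - 6·x^2 - 4·x^3)·Dx + (1 + 5·x + 9·x^2 + 8·x^3 + 4·x^4)·Dx^2  (order 2).
h: a_k = 3, 6, -6, 4, -8, 72/5, -382/15, 968/21, …
ICs: h(0) = 3, h′(0) = 6.

f: a_k = -1, -1, 1/2, -1/2, 5/8, -7/8, 21/16, -33/16, …
g: a_k = 0, -3, 0, 1/2, 0, -1/40, 0, 1/1680, …
Sym-product of L_f,L_g gives L₀ (≤ ord 2).
h=h₀': d/dx-closure on L₀ ⇒ L.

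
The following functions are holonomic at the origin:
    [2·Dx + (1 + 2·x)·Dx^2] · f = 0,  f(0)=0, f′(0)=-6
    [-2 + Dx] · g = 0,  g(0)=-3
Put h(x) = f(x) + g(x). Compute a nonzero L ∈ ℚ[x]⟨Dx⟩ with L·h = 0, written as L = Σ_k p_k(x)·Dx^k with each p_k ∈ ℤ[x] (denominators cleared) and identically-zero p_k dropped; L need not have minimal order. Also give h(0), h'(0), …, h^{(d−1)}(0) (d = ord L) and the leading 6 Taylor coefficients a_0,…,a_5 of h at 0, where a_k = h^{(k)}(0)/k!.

f: a_k = 0, -6, 6, -8, 12, -96/5, …
g: a_k = -3, -6, -6, -4, -2, -4/5, …
Sum ⇒ L₀ = lclm(L_f,L_g) in ℚ(x)⟨Dx⟩.
L = (-6 - 4·x)·Dx + (1 - 4·x - 4·x^2)·Dx^2 + (1 + 3·x + 2·x^2)·Dx^3  (order 3).
h: a_k = -3, -12, 0, -12, 10, -20, …
ICs: h(0) = -3, h′(0) = -12, h′′(0) = 0.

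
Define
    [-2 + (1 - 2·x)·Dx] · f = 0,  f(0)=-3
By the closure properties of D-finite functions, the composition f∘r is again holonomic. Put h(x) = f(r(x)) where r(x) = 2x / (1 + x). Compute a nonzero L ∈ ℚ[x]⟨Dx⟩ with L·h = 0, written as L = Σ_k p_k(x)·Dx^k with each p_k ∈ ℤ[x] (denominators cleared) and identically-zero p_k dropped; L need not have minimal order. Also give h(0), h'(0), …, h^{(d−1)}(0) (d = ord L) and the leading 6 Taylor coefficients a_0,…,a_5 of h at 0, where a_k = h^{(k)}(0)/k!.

L = 4 + (-1 + 2·x + 3·x^2)·Dx  (order 1).
h: a_k = -3, -12, -36, -108, -324, -972, …
ICs: h(0) = -3.

f: a_k = -3, -6, -12, -24, -48, -96, …
Substitute x→r, Dx→(1/r')Dx; clear ⇒ L₀.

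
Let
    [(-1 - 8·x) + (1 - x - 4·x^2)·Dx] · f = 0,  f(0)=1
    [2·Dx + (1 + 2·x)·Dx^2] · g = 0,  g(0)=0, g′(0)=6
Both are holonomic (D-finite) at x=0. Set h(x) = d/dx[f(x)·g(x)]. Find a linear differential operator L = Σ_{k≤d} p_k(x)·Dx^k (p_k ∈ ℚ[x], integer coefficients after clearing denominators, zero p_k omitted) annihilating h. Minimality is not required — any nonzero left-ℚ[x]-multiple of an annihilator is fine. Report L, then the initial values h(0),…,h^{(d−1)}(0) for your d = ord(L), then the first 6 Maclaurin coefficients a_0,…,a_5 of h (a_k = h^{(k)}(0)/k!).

f: a_k = 1, 1, 5, 9, 29, 65, …
g: a_k = 0, 6, -6, 8, -12, 96/5, …
L₀ := L_f ⊗_s L_g (sym. prod.), ord ≤ 2.
h=h₀': d/dx-closure on L₀ ⇒ L.
L = (160 + 720·x + 1152·x^2) + (11 + 170·x + 768·x^2 + 896·x^3)·Dx + (-5 - 21·x + 14·x^2 + 136·x^3 + 128·x^4)·Dx^2  (order 2).
h: a_k = 6, 0, 96, 80, 836, 6456/5, …
ICs: h(0) = 6, h′(0) = 0.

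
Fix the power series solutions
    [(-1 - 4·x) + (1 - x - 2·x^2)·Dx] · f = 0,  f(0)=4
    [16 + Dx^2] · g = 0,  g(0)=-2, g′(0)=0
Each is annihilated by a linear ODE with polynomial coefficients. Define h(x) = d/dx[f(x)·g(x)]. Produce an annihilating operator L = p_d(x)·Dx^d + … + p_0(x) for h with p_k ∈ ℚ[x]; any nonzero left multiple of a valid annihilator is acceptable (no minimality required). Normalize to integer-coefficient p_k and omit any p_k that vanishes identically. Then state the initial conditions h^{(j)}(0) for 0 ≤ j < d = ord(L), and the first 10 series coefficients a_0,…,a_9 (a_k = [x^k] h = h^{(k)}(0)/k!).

f: a_k = 4, 4, 12, 20, 44, 84, 172, 340, 684, 1364, …
g: a_k = -2, 0, 16, 0, -64/3, 0, 512/45, 0, -1024/315, 0, …
Product ⇒ symmetric product L₀, ord ≤ 2.
h=h₀': d/dx-closure on L₀ ⇒ L.
L = (4 - 128·x - 192·x^2 + 256·x^3 + 256·x^4) + (-5 - 12·x + 48·x^2 + 64·x^3)·Dx + (3 - 7·x - 10·x^2 + 16·x^3 + 16·x^4)·Dx^2  (order 2).
h: a_k = -8, 80, 72, 224/3, 1000/3, 13456/15, 89096/45, 1433536/315, 357384/35, 64484656/2835, …
ICs: h(0) = -8, h′(0) = 80.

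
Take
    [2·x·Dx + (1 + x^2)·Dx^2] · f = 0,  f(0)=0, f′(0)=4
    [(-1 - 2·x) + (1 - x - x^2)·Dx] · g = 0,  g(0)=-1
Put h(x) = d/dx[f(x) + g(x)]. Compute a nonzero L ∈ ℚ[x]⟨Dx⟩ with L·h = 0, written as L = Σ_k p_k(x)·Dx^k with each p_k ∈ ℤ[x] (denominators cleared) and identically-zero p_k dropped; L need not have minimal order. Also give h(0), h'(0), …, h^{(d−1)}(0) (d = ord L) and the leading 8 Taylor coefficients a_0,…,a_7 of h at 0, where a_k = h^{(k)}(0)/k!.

L = (4 - 16·x - 64·x^2 - 72·x^3 - 66·x^4 - 6·x^6) + (-10 - 24·x - 28·x^2 - 60·x^3 - 65·x^4 - 50·x^5 - 3·x^6 - 6·x^7)·Dx + (2 + 2·x + 2·x^2 - 8·x^3 - 5·x^4 - 11·x^5 - 6·x^6 - x^7 - x^8)·Dx^2  (order 2).
h: a_k = 3, -4, -13, -20, -36, -78, -151, -272, …
ICs: h(0) = 3, h′(0) = -4.

f: a_k = 0, 4, 0, -4/3, 0, 4/5, 0, -4/7, …
g: a_k = -1, -1, -2, -3, -5, -8, -13, -21, …
h₀=f+g: left-lcm gives L₀, ord ≤ 3.
Differentiate: ansatz ord ≤ ord L₀ ⇒ L.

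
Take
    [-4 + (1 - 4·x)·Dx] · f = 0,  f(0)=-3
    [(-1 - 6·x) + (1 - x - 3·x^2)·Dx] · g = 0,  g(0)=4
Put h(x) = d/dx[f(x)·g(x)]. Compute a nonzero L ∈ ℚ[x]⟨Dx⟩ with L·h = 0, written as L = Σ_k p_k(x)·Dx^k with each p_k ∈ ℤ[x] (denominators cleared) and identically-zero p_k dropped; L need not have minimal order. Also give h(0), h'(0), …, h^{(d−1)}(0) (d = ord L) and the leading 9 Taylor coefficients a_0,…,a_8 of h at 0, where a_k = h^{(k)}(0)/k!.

f: a_k = -3, -12, -48, -192, -768, -3072, -12288, -49152, -196608, …
g: a_k = 4, 4, 16, 28, 76, 160, 388, 868, 2032, …
L₀ := L_f ⊗_s L_g (sym. prod.), ord ≤ 1.
Derive L from L₀ (diff closure).
L = (48 - 102·x - 354·x^2 + 192·x^3 + 1728·x^4) + (-5 + 27·x + 21·x^2 - 238·x^3 + 60·x^4 + 432·x^5)·Dx  (order 1).
h: a_k = -60, -576, -3708, -20688, -105840, -515016, -2421636, -11119104, -50161140, …
ICs: h(0) = -60.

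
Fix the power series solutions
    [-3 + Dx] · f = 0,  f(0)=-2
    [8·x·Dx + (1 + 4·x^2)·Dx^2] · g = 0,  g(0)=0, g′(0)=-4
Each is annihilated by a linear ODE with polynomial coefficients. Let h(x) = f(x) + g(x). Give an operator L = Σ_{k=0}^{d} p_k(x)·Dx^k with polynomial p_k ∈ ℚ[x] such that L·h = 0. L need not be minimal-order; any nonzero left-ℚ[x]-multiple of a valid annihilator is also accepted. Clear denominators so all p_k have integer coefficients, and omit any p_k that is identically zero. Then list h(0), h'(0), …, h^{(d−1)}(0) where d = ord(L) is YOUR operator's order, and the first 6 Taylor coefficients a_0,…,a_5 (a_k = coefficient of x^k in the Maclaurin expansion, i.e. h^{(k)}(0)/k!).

f: a_k = -2, -6, -9, -9, -27/4, -81/20, …
g: a_k = 0, -4, 0, 16/3, 0, -64/5, …
L₀ := lclm(L_f,L_g); ord L₀ ≤ 1+2.
L = (24 - 72·x - 288·x^2 - 288·x^3)·Dx + (-17 + 24·x^2 - 144·x^4)·Dx^2 + (3 + 8·x + 24·x^2 + 32·x^3 + 48·x^4)·Dx^3  (order 3).
h: a_k = -2, -10, -9, -11/3, -27/4, -337/20, …
ICs: h(0) = -2, h′(0) = -10, h′′(0) = -18.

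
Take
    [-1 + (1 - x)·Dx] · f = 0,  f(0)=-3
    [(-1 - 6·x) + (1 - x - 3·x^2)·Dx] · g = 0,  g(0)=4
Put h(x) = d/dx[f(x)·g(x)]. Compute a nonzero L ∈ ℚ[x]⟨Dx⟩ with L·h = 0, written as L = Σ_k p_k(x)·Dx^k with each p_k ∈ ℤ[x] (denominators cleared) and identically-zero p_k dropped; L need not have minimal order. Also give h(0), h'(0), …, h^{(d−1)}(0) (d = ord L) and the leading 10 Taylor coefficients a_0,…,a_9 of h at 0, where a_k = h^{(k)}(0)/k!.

L = (12 + 6·x - 12·x^2 - 96·x^3 + 108·x^4) + (-2 + 21·x^2 - 16·x^3 - 30·x^4 + 27·x^5)·Dx  (order 1).
h: a_k = -24, -144, -468, -1536, -4320, -12168, -32424, -85824, -221724, -568320, …
ICs: h(0) = -24.

f: a_k = -3, -3, -3, -3, -3, -3, -3, -3, -3, -3, …
g: a_k = 4, 4, 16, 28, 76, 160, 388, 868, 2032, 4636, …
Product ⇒ symmetric product L₀, ord ≤ 1.
Differentiate: ansatz ord ≤ ord L₀ ⇒ L.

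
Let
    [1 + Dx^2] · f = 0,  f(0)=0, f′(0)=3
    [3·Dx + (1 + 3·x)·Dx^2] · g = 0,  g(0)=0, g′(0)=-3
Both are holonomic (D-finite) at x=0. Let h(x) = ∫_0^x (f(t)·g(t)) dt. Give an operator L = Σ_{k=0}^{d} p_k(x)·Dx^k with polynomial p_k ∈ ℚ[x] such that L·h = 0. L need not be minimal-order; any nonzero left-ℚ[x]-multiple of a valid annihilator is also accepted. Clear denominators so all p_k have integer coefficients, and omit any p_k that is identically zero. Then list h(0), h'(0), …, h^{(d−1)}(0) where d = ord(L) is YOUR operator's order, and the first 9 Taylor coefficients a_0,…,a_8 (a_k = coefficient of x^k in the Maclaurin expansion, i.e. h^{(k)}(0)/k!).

L = (-203 - 222·x - 189·x^2 + 432·x^3 + 324·x^4)·Dx + (-84 - 108·x + 648·x^2 + 648·x^3)·Dx^2 + (-208 - 228·x - 54·x^2 + 864·x^3 + 648·x^4)·Dx^3 + (-84 - 108·x + 648·x^2 + 648·x^3)·Dx^4 + (-5 - 6·x + 135·x^2 + 432·x^3 + 324·x^4)·Dx^5  (order 5).
h: a_k = 0, 0, 0, -3, 27/8, -51/10, 39/4, -1131/56, 28359/640, …
ICs: h(0) = 0, h′(0) = 0, h′′(0) = 0, h′′′(0) = -18, h′′′′(0) = 81.

f: a_k = 0, 3, 0, -1/2, 0, 1/40, 0, -1/1680, 0, …
g: a_k = 0, -3, 9/2, -9, 81/4, -243/5, 243/2, -2187/7, 6561/8, …
L₀ := L_f ⊗_s L_g (sym. prod.), ord ≤ 4.
Integrate: L := L₀·Dx.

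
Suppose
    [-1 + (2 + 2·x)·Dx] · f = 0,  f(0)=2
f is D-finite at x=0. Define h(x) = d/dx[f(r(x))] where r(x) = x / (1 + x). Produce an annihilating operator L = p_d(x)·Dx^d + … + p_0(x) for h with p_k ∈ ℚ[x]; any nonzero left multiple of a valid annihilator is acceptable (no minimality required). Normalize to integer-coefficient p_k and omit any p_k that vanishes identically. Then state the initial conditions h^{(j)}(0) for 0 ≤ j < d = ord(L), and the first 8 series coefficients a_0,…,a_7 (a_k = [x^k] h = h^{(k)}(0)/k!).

f: a_k = 2, 1, -1/4, 1/8, -5/64, 7/128, -21/512, 33/1024, …
Substitute x→r, Dx→(1/r')Dx; clear ⇒ L₀.
Differentiate: ansatz ord ≤ ord L₀ ⇒ L.
L = (-5 - 8·x) + (-2 - 6·x - 4·x^2)·Dx  (order 1).
h: a_k = 1, -5/2, 39/8, -141/16, 1995/128, -7059/256, 50435/1024, -182461/2048, …
ICs: h(0) = 1.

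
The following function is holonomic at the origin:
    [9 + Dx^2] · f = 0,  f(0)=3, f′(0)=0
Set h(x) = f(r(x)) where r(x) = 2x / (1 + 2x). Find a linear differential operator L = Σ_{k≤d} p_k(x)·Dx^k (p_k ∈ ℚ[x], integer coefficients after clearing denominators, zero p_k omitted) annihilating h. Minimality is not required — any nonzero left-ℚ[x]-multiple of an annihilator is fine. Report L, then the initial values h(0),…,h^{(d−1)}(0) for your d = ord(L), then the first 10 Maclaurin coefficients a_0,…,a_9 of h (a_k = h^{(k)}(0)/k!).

f: a_k = 3, 0, -27/2, 0, 81/8, 0, -243/80, 0, 2187/4480, 0, …
f∘r: x↦r, Dx↦Dx/r' in L_f ⇒ L₀.
L = 36 + (4 + 24·x + 48·x^2 + 32·x^3)·Dx + (1 + 8·x + 24·x^2 + 32·x^3 + 16·x^4)·Dx^2  (order 2).
h: a_k = 3, 0, -54, 216, -486, 432, 9828/5, -66096/5, 1761318/35, -5247072/35, …
ICs: h(0) = 3, h′(0) = 0.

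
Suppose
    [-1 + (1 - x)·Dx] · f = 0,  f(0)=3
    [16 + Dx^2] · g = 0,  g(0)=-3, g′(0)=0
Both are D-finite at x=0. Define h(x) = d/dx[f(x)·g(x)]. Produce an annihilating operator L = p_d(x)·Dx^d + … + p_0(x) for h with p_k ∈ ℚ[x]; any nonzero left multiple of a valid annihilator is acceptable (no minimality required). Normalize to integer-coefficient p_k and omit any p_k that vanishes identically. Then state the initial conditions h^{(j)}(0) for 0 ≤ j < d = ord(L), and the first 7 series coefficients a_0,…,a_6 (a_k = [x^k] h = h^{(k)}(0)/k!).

L = (14 - 32·x + 16·x^2) + (-2 + 2·x)·Dx + (1 - 2·x + x^2)·Dx^2  (order 2).
h: a_k = -9, 126, 189, -132, -165, 546/5, 637/5, …
ICs: h(0) = -9, h′(0) = 126.

f: a_k = 3, 3, 3, 3, 3, 3, 3, …
g: a_k = -3, 0, 24, 0, -32, 0, 256/15, …
h₀=f·g: eliminate ⇒ L₀, order ≤ 1·2.
Derive L from L₀ (diff closure).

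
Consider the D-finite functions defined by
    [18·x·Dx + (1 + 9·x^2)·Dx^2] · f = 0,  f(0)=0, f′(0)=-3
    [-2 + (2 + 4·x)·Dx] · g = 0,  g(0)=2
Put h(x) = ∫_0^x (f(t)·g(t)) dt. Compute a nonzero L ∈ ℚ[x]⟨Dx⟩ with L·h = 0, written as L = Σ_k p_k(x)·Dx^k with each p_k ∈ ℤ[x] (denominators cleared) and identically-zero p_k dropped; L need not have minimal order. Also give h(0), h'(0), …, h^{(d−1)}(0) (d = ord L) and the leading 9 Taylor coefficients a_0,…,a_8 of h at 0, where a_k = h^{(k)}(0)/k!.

L = (3 - 18·x - 9·x^2)·Dx + (-2 + 14·x + 54·x^2 + 36·x^3)·Dx^2 + (1 + 4·x + 13·x^2 + 36·x^3 + 36·x^4)·Dx^3  (order 3).
h: a_k = 0, 0, -3, -2, 21/4, 3, -683/40, -267/20, 187623/2240, …
ICs: h(0) = 0, h′(0) = 0, h′′(0) = -6.

f: a_k = 0, -3, 0, 9, 0, -243/5, 0, 2187/7, 0, …
g: a_k = 2, 2, -1, 1, -5/4, 7/4, -21/8, 33/8, -429/64, …
L₀ := L_f ⊗_s L_g (sym. prod.), ord ≤ 2.
∫: right-multiply L₀ by Dx.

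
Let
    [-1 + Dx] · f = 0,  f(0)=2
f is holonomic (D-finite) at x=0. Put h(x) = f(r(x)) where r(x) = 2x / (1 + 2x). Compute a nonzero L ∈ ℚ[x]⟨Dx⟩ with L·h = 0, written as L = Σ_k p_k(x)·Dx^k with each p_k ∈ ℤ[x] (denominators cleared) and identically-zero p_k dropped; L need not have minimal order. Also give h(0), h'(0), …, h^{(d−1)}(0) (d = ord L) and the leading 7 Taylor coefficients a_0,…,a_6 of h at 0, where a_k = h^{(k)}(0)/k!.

f: a_k = 2, 2, 1, 1/3, 1/12, 1/60, 1/360, …
h₀=f(r): pull back L_f along r ⇒ L₀.
L = -2 + (1 + 4·x + 4·x^2)·Dx  (order 1).
h: a_k = 2, 4, -4, 8/3, 4/3, -152/15, 1208/45, …
ICs: h(0) = 2.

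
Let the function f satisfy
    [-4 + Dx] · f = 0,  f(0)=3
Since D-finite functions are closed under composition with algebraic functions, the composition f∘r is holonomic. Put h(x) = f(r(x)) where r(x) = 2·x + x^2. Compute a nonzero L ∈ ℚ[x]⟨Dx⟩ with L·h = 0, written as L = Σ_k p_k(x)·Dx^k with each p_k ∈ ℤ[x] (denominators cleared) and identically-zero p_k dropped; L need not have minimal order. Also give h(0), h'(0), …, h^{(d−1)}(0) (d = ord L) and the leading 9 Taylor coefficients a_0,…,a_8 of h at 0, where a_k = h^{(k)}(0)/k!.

f: a_k = 3, 12, 24, 32, 32, 128/5, 256/15, 1024/105, 512/105, …
f∘r: x↦r, Dx↦Dx/r' in L_f ⇒ L₀.
L = (-8 - 8·x) + Dx  (order 1).
h: a_k = 3, 24, 108, 352, 920, 10176/5, 59104/15, 717056/105, 376928/35, …
ICs: h(0) = 3.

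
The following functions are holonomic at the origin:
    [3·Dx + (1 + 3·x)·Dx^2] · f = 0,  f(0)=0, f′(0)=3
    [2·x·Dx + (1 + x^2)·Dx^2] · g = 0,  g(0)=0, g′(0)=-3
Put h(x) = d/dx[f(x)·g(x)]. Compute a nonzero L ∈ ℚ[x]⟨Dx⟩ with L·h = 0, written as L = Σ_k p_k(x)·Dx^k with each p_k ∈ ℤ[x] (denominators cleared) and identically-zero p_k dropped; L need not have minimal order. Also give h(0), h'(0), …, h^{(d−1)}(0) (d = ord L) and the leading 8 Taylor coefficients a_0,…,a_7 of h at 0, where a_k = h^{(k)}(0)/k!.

f: a_k = 0, 3, -9/2, 9, -81/4, 243/5, -243/2, 2187/7, …
g: a_k = 0, -3, 0, 1, 0, -3/5, 0, 3/7, …
h₀=f·g: eliminate ⇒ L₀, order ≤ 2·2.
Differentiate: ansatz ord ≤ ord L₀ ⇒ L.
L = (264 + 1260·x + 1008·x^2 + 3420·x^3 + 3240·x^4 + 4212·x^5 + 324·x^7) + (178 + 660·x + 3828·x^2 + 7308·x^3 + 12960·x^4 + 10044·x^5 + 11340·x^6 + 324·x^7 + 1134·x^8)·Dx + (132 + 608·x + 1728·x^2 + 4568·x^3 + 6456·x^4 + 8856·x^5 + 5184·x^6 + 5544·x^7 + 324·x^8 + 648·x^9)·Dx^2 + (13 + 102·x + 341·x^2 + 744·x^3 + 1138·x^4 + 1236·x^5 + 1386·x^6 + 648·x^7 + 657·x^8 + 54·x^9 + 81·x^10)·Dx^3  (order 3).
h: a_k = 0, -18, 81/2, -96, 1125/4, -4158/5, 48573/20, -35712/5, …
ICs: h(0) = 0, h′(0) = -18, h′′(0) = 81.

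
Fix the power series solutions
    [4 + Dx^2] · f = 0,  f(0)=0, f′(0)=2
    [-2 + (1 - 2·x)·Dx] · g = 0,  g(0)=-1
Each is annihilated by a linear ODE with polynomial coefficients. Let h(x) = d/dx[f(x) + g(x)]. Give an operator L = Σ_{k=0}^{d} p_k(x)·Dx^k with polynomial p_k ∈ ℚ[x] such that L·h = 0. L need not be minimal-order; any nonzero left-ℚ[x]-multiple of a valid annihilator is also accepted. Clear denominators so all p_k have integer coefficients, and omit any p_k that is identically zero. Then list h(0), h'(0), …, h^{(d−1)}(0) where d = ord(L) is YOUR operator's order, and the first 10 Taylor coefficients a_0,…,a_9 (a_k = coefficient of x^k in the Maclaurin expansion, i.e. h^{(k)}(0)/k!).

f: a_k = 0, 2, 0, -4/3, 0, 4/15, 0, -8/315, 0, 4/2835, …
g: a_k = -1, -2, -4, -8, -16, -32, -64, -128, -256, -512, …
f+g: L₀ = lclm(L_f,L_g), ord ≤ 2+1.
Derive L from L₀ (diff closure).
L = (208 - 64·x + 64·x^2) + (-28 + 72·x - 48·x^2 + 32·x^3)·Dx + (52 - 16·x + 16·x^2)·Dx^2 + (-7 + 18·x - 12·x^2 + 8·x^3)·Dx^3  (order 3).
h: a_k = 0, -8, -28, -64, -476/3, -384, -40328/45, -2048, -1451516/315, -10240, …
ICs: h(0) = 0, h′(0) = -8, h′′(0) = -56.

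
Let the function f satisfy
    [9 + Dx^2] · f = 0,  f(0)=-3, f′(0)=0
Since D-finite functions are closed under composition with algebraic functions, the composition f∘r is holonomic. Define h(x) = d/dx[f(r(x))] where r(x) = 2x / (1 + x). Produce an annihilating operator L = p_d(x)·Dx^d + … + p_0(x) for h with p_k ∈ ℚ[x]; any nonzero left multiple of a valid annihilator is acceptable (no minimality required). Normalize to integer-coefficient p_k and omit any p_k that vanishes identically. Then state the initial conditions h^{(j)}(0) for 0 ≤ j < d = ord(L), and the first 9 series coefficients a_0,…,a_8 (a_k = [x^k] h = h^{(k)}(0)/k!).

L = (42 + 12·x + 6·x^2) + (6 + 18·x + 18·x^2 + 6·x^3)·Dx + (1 + 4·x + 6·x^2 + 4·x^3 + x^4)·Dx^2  (order 2).
h: a_k = 0, 108, -324, 0, 2160, -34668/5, 61236/5, -74736/7, -392688/35, …
ICs: h(0) = 0, h′(0) = 108.

f: a_k = -3, 0, 27/2, 0, -81/8, 0, 243/80, 0, -2187/4480, …
Change of var in L_f (x↦r) gives L₀.
Differentiate: ansatz ord ≤ ord L₀ ⇒ L.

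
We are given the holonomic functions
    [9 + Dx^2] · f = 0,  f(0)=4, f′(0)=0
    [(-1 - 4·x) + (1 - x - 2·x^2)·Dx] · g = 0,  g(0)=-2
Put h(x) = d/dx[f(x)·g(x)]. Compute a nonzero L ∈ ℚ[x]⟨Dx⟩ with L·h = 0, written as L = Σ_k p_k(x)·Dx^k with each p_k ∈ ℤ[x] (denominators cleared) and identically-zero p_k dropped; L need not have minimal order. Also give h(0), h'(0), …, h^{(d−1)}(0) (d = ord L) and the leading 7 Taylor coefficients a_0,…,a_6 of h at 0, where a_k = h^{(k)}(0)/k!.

f: a_k = 4, 0, -18, 0, 27/2, 0, -81/20, …
g: a_k = -2, -2, -6, -10, -22, -42, -86, …
Sym-product of L_f,L_g gives L₀ (≤ ord 2).
Derive L from L₀ (diff closure).
L = (-33 - 162·x - 243·x^2 + 324·x^3 + 324·x^4) + (-6 - 6·x + 108·x^2 + 144·x^3)·Dx + (5 - 14·x - 19·x^2 + 36·x^3 + 36·x^4)·Dx^2  (order 2).
h: a_k = -8, 24, -12, -28, -75, -627/5, -3563/10, …
ICs: h(0) = -8, h′(0) = 24.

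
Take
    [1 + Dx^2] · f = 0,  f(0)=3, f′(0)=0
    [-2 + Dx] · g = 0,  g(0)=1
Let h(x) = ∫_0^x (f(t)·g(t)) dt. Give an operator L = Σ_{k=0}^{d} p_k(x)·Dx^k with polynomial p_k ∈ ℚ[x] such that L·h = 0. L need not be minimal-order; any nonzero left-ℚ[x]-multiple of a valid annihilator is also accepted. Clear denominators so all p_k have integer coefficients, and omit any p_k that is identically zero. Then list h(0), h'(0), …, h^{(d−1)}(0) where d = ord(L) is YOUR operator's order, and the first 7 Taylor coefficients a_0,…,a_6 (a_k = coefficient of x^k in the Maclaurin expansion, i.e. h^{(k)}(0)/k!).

L = 5·Dx - 4·Dx^2 + Dx^3  (order 3).
h: a_k = 0, 3, 3, 3/2, 1/4, -7/40, -19/120, …
ICs: h(0) = 0, h′(0) = 3, h′′(0) = 6.

f: a_k = 3, 0, -3/2, 0, 1/8, 0, -1/240, …
g: a_k = 1, 2, 2, 4/3, 2/3, 4/15, 4/45, …
h₀=f·g: eliminate ⇒ L₀, order ≤ 2·1.
h=∫₀ˣh₀: take L = L₀·Dx.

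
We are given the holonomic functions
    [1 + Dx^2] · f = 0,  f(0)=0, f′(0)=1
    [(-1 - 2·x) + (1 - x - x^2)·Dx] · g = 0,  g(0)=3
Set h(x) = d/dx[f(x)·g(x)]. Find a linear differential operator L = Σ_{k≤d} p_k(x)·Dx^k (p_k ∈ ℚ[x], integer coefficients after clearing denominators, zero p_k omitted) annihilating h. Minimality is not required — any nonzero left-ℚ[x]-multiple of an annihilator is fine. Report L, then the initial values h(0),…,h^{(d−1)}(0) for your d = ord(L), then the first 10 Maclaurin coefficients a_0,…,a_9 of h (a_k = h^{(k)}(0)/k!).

L = (3 - 2·x - x^2 + 2·x^3 + x^4) + (4 + 10·x + 6·x^2 + 4·x^3)·Dx + (-1 + x^2 + 2·x^3 + x^4)·Dx^2  (order 2).
h: a_k = 3, 6, 33/2, 34, 561/8, 2703/20, 61403/240, 19849/42, 11566657/13440, 18712297/12096, …
ICs: h(0) = 3, h′(0) = 6.

f: a_k = 0, 1, 0, -1/6, 0, 1/120, 0, -1/5040, 0, 1/362880, …
g: a_k = 3, 3, 6, 9, 15, 24, 39, 63, 102, 165, …
f·g: L₀ = L_f ⊗_s L_g, ord ≤ 2·1.
Derive L from L₀ (diff closure).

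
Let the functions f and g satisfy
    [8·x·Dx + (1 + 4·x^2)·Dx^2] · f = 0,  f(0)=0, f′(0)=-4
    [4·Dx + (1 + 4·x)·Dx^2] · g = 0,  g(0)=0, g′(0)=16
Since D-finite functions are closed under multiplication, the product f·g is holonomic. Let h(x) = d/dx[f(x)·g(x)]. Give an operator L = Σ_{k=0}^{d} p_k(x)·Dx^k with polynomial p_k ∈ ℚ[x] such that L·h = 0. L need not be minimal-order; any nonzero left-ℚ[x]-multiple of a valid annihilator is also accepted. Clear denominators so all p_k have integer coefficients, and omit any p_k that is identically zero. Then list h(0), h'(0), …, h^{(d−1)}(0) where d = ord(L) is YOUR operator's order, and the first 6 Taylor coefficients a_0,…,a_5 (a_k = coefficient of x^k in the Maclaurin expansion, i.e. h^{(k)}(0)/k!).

f: a_k = 0, -4, 0, 16/3, 0, -64/5, …
g: a_k = 0, 16, -32, 256/3, -256, 4096/5, …
f·g: L₀ = L_f ⊗_s L_g, ord ≤ 2·2.
Derive L from L₀ (diff closure).
L = (96 + 640·x + 1408·x^2 + 7680·x^3 + 15360·x^4 + 26624·x^5 + 8192·x^7) + (24 + 320·x + 2656·x^2 + 9728·x^3 + 28160·x^4 + 47616·x^5 + 71680·x^6 + 6144·x^7 + 28672·x^8)·Dx + (12 + 104·x + 672·x^2 + 2976·x^3 + 8256·x^4 + 18048·x^5 + 24576·x^6 + 35328·x^7 + 6144·x^8 + 16384·x^9)·Dx^2 + (1 + 12·x + 68·x^2 + 256·x^3 + 696·x^4 + 1536·x^5 + 2688·x^6 + 3072·x^7 + 4224·x^8 + 1024·x^9 + 2048·x^10)·Dx^3  (order 3).
h: a_k = 0, -128, 384, -1024, 12800/3, -272384/15, …
ICs: h(0) = 0, h′(0) = -128, h′′(0) = 768.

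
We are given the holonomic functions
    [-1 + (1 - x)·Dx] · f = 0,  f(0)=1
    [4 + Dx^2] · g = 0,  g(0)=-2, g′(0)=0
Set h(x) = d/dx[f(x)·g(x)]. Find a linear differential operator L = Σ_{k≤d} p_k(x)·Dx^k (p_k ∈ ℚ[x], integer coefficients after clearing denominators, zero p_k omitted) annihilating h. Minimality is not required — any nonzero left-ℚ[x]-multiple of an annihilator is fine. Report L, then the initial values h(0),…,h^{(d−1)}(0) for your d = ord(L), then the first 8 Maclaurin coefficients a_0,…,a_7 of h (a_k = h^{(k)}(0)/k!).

f: a_k = 1, 1, 1, 1, 1, 1, 1, 1, …
g: a_k = -2, 0, 4, 0, -4/3, 0, 8/45, 0, …
Product ⇒ symmetric product L₀, ord ≤ 2.
Derive L from L₀ (diff closure).
L = (2 - 8·x + 4·x^2) + (-2 + 2·x)·Dx + (1 - 2·x + x^2)·Dx^2  (order 2).
h: a_k = -2, 4, 6, 8/3, 10/3, 76/15, 266/45, 2096/315, …
ICs: h(0) = -2, h′(0) = 4.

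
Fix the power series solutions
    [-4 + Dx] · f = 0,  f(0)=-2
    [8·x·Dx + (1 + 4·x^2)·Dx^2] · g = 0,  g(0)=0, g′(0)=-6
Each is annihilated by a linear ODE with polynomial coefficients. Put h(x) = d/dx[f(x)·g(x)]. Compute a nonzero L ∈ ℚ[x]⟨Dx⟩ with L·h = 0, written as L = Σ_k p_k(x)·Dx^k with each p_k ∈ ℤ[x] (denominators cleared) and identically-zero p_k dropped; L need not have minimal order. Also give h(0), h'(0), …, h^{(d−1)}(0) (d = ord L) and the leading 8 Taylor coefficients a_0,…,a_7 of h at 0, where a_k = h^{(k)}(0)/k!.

f: a_k = -2, -8, -16, -64/3, -64/3, -256/15, -512/45, -2048/315, …
g: a_k = 0, -6, 0, 8, 0, -96/5, 0, 384/7, …
f·g: L₀ = L_f ⊗_s L_g, ord ≤ 1·2.
Derive L from L₀ (diff closure).
L = (8 - 64·x + 224·x^2 - 256·x^3 + 256·x^4) + (-6 + 24·x - 88·x^2 + 96·x^3 - 128·x^4)·Dx + (1 - 2·x + 8·x^2 - 8·x^3 + 16·x^4)·Dx^2  (order 2).
h: a_k = 12, 96, 240, 256, 192, 512, 3328/5, -106496/105, …
ICs: h(0) = 12, h′(0) = 96.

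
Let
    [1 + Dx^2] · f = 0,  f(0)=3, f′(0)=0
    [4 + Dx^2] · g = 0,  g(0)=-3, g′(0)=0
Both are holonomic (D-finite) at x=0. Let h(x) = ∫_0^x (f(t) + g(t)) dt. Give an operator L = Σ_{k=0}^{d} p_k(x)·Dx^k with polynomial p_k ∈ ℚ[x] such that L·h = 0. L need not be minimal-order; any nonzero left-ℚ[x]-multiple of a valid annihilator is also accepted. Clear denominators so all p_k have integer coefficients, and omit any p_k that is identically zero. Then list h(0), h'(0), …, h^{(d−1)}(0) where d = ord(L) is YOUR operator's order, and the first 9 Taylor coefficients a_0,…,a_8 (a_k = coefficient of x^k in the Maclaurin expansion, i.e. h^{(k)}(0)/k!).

f: a_k = 3, 0, -3/2, 0, 1/8, 0, -1/240, 0, 1/13440, …
g: a_k = -3, 0, 6, 0, -2, 0, 4/15, 0, -2/105, …
Weyl lclm of L_f,L_g ⇒ L₀ (ord ≤ 4).
∫: right-multiply L₀ by Dx.
L = 4·Dx + 5·Dx^3 + Dx^5  (order 5).
h: a_k = 0, 0, 0, 3/2, 0, -3/8, 0, 3/80, 0, …
ICs: h(0) = 0, h′(0) = 0, h′′(0) = 0, h′′′(0) = 9, h′′′′(0) = 0.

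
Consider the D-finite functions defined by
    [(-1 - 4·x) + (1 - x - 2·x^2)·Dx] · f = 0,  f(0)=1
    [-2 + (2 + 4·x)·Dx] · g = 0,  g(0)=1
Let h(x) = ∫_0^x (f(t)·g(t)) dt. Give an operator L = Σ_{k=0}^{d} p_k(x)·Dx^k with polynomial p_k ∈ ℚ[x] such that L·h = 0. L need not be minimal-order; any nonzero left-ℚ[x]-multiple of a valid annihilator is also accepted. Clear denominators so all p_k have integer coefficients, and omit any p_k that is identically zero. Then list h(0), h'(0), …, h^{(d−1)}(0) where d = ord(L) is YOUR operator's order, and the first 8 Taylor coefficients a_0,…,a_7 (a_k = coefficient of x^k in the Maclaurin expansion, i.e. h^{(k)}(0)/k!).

f: a_k = 1, 1, 3, 5, 11, 21, 43, 85, …
g: a_k = 1, 1, -1/2, 1/2, -5/8, 7/8, -21/16, 33/16, …
h₀=f·g: eliminate ⇒ L₀, order ≤ 1·1.
h=∫₀ˣh₀: take L = L₀·Dx.
L = (2 + 5·x + 6·x^2)·Dx + (-1 - x + 4·x^2 + 4·x^3)·Dx^2  (order 2).
h: a_k = 0, 1, 1, 7/6, 2, 23/8, 125/24, 939/112, …
ICs: h(0) = 0, h′(0) = 1.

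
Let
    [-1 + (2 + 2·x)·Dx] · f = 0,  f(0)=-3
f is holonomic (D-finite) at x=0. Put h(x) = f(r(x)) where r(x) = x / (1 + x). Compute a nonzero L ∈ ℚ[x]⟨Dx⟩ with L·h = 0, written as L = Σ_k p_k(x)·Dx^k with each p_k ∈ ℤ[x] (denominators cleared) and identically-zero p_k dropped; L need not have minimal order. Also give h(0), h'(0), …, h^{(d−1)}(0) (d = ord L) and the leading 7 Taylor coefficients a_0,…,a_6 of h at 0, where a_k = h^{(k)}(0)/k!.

f: a_k = -3, -3/2, 3/8, -3/16, 15/128, -21/256, 63/1024, …
f∘r: x↦r, Dx↦Dx/r' in L_f ⇒ L₀.
L = -1 + (2 + 6·x + 4·x^2)·Dx  (order 1).
h: a_k = -3, -3/2, 15/8, -39/16, 423/128, -1197/256, 7059/1024, …
ICs: h(0) = -3.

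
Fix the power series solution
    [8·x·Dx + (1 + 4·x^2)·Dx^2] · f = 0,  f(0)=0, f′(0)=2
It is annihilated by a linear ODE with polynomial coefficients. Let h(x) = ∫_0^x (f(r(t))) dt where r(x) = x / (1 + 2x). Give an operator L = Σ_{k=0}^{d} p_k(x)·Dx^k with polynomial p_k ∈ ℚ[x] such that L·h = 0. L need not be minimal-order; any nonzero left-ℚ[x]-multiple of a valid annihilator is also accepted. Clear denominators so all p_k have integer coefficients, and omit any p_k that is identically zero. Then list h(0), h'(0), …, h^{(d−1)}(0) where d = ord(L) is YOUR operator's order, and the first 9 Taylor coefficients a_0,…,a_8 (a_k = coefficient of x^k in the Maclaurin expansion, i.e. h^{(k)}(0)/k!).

f: a_k = 0, 2, 0, -8/3, 0, 32/5, 0, -128/7, 0, …
Substitute x→r, Dx→(1/r')Dx; clear ⇒ L₀.
Integrate: L := L₀·Dx.
L = (4 + 16·x)·Dx^2 + (1 + 4·x + 8·x^2)·Dx^3  (order 3).
h: a_k = 0, 0, 1, -4/3, 4/3, 0, -64/15, 256/21, -128/7, …
ICs: h(0) = 0, h′(0) = 0, h′′(0) = 2.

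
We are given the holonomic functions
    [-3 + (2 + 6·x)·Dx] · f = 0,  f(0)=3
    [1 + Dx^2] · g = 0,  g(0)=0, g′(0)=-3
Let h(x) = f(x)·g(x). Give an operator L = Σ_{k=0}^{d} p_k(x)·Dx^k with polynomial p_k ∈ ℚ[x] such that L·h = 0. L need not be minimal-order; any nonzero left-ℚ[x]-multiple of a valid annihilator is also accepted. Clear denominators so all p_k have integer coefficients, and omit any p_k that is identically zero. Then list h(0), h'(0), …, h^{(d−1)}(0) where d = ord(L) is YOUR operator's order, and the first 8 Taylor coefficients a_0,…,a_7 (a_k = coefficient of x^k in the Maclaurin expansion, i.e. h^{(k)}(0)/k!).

L = (31 + 24·x + 36·x^2) + (-12 - 36·x)·Dx + (4 + 24·x + 36·x^2)·Dx^2  (order 2).
h: a_k = 0, -9, -27/2, 93/8, -207/16, 17097/640, -73449/1280, 4655323/35840, …
ICs: h(0) = 0, h′(0) = -9.

f: a_k = 3, 9/2, -27/8, 81/16, -1215/128, 5103/256, -45927/1024, 216513/2048, …
g: a_k = 0, -3, 0, 1/2, 0, -1/40, 0, 1/1680, …
Sym-product of L_f,L_g gives L₀ (≤ ord 2).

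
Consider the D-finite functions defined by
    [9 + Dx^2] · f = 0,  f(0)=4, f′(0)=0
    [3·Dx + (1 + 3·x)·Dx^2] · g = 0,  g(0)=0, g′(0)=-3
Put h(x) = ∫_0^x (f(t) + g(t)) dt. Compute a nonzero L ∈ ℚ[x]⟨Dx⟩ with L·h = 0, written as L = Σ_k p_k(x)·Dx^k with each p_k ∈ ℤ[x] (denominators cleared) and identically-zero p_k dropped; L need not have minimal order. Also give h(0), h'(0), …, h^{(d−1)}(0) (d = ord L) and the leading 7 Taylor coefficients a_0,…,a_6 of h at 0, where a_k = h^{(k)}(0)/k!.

f: a_k = 4, 0, -18, 0, 27/2, 0, -81/20, …
g: a_k = 0, -3, 9/2, -9, 81/4, -243/5, 243/2, …
f+g: L₀ = lclm(L_f,L_g), ord ≤ 2+2.
Integrate: L := L₀·Dx.
L = (63 + 54·x + 81·x^2)·Dx^2 + (9 + 45·x + 81·x^2 + 81·x^3)·Dx^3 + (7 + 6·x + 9·x^2)·Dx^4 + (1 + 5·x + 9·x^2 + 9·x^3)·Dx^5  (order 5).
h: a_k = 0, 4, -3/2, -9/2, -9/4, 27/4, -81/10, …
ICs: h(0) = 0, h′(0) = 4, h′′(0) = -3, h′′′(0) = -27, h′′′′(0) = -54.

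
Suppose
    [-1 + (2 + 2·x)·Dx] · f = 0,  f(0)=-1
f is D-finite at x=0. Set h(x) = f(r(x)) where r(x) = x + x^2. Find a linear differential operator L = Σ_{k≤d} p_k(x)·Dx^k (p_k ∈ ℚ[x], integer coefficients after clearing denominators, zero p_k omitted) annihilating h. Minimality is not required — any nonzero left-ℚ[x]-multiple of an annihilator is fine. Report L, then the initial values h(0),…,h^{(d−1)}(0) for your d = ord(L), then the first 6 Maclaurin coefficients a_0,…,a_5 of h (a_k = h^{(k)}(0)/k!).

f: a_k = -1, -1/2, 1/8, -1/16, 5/128, -7/256, …
Substitute x→r, Dx→(1/r')Dx; clear ⇒ L₀.
L = (-1 - 2·x) + (2 + 2·x + 2·x^2)·Dx  (order 1).
h: a_k = -1, -1/2, -3/8, 3/16, -3/128, -15/256, …
ICs: h(0) = -1.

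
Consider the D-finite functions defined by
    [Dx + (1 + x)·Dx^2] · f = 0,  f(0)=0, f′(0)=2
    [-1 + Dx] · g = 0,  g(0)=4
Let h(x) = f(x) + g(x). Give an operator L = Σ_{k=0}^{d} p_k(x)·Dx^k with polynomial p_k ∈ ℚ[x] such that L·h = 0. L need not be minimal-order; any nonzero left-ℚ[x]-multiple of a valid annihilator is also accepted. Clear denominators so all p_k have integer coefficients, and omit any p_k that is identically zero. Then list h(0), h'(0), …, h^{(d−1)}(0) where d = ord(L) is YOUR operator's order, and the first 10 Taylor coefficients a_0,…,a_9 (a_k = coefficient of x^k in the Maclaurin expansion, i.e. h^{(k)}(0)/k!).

L = (-3 - x)·Dx + (1 - 2·x - x^2)·Dx^2 + (2 + 3·x + x^2)·Dx^3  (order 3).
h: a_k = 4, 6, 1, 4/3, -1/3, 13/30, -59/180, 361/1260, -2519/10080, 20161/90720, …
ICs: h(0) = 4, h′(0) = 6, h′′(0) = 2.

f: a_k = 0, 2, -1, 2/3, -1/2, 2/5, -1/3, 2/7, -1/4, 2/9, …
g: a_k = 4, 4, 2, 2/3, 1/6, 1/30, 1/180, 1/1260, 1/10080, 1/90720, …
h₀=f+g: left-lcm gives L₀, ord ≤ 3.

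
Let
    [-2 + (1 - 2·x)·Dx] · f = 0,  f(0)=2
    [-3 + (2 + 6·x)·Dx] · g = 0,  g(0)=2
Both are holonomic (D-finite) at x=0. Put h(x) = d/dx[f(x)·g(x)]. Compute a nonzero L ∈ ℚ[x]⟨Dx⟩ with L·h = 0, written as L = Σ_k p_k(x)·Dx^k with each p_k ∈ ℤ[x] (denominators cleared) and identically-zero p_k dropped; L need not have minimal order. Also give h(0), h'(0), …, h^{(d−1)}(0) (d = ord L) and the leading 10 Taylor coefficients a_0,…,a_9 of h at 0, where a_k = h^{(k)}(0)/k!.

L = (47 + 252·x + 108·x^2) + (-14 - 26·x + 72·x^2 + 72·x^3)·Dx  (order 1).
h: a_k = 14, 47, 645/4, 3035/8, 69205/64, 286257/128, 3176929/512, 11708435/1024, 548163765/16384, 1718542805/32768, …
ICs: h(0) = 14.

f: a_k = 2, 4, 8, 16, 32, 64, 128, 256, 512, 1024, …
g: a_k = 2, 3, -9/4, 27/8, -405/64, 1701/128, -15309/512, 72171/1024, -2814669/16384, 14073345/32768, …
Sym-product of L_f,L_g gives L₀ (≤ ord 1).
h=h₀': d/dx-closure on L₀ ⇒ L.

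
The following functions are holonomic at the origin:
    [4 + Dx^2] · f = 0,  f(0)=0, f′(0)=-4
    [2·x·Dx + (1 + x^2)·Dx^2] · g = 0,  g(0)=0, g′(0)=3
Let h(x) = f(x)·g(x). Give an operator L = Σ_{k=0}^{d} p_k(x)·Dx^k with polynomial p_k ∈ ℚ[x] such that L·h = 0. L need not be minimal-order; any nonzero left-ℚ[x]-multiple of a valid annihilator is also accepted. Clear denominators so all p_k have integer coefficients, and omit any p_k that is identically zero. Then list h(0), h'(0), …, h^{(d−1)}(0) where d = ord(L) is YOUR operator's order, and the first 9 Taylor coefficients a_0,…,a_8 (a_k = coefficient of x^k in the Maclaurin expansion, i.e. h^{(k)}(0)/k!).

L = (160 + 464·x^2 + 464·x^4 + 256·x^6 + 64·x^8) + (96·x + 224·x^3 + 192·x^5 + 64·x^7)·Dx + (60 + 188·x^2 + 216·x^4 + 128·x^6 + 32·x^8)·Dx^2 + (24·x + 56·x^3 + 48·x^5 + 16·x^7)·Dx^3 + (5 + 18·x^2 + 25·x^4 + 16·x^6 + 4·x^8)·Dx^4  (order 4).
h: a_k = 0, 0, -12, 0, 12, 0, -20/3, 0, 4, …
ICs: h(0) = 0, h′(0) = 0, h′′(0) = -24, h′′′(0) = 0.

f: a_k = 0, -4, 0, 8/3, 0, -8/15, 0, 16/315, 0, …
g: a_k = 0, 3, 0, -1, 0, 3/5, 0, -3/7, 0, …
f·g: L₀ = L_f ⊗_s L_g, ord ≤ 2·2.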